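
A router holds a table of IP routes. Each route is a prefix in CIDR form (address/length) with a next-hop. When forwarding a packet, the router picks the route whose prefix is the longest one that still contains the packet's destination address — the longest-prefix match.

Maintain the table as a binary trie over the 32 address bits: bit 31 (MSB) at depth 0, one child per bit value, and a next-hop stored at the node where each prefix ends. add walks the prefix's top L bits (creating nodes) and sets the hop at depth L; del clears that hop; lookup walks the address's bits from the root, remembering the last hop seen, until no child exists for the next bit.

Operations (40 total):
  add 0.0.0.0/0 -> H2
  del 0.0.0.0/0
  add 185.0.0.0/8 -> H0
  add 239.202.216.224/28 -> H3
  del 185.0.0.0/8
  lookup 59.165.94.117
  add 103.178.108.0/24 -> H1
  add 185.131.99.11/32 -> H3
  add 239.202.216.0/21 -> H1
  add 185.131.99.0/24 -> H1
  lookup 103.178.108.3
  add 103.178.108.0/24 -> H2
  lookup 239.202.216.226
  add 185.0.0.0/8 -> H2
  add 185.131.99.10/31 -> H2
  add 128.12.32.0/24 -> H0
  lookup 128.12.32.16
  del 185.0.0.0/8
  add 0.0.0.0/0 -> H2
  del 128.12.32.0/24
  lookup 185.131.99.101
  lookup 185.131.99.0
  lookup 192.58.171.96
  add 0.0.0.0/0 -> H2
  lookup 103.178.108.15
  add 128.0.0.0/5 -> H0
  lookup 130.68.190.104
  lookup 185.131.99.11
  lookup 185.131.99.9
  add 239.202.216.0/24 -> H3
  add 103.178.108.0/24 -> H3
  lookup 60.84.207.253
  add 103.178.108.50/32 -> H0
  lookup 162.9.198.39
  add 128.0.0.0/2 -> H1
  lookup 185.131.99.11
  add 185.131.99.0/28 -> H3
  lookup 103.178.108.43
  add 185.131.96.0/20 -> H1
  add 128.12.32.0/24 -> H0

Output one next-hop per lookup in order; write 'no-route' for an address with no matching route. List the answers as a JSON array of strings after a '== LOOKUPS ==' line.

Trace:
  + 0.0.0.0/0 (H2) depth=0
  - 0.0.0.0/0 clear@0
  + 185.0.0.0/8 (H0) depth=8
  + 239.202.216.224/28 (H3) depth=28
  - 185.0.0.0/8 clear@8
  Q 59.165.94.117: descend ε ; hops seen [∅] ; pick no-route
  + 103.178.108.0/24 (H1) depth=24
  + 185.131.99.11/32 (H3) depth=32
  + 239.202.216.0/21 (H1) depth=21
  + 185.131.99.0/24 (H1) depth=24
  Q 103.178.108.3: descend 011001111011001001101100 ; hops seen [H1] ; pick H1
  + 103.178.108.0/24 (H2) depth=24
  Q 239.202.216.226: descend 1110111111001010110110001110 ; hops seen [H1,H3] ; pick H3
  + 185.0.0.0/8 (H2) depth=8
  + 185.131.99.10/31 (H2) depth=31
  + 128.12.32.0/24 (H0) depth=24
  Q 128.12.32.16: descend 100000000000110000100000 ; hops seen [H0] ; pick H0
  - 185.0.0.0/8 clear@8
  + 0.0.0.0/0 (H2) depth=0
  - 128.12.32.0/24 clear@24
  Q 185.131.99.101: descend 1011100110000011011000110 ; hops seen [H2,H1] ; pick H1
  Q 185.131.99.0: descend 1011100110000011011000110000 ; hops seen [H2,H1] ; pick H1
  Q 192.58.171.96: descend 11 ; hops seen [H2] ; pick H2
  + 0.0.0.0/0 (H2) depth=0
  Q 103.178.108.15: descend 011001111011001001101100 ; hops seen [H2,H2] ; pick H2
  + 128.0.0.0/5 (H0) depth=5
  Q 130.68.190.104: descend 100000 ; hops seen [H2,H0] ; pick H0
  Q 185.131.99.11: descend 10111001100000110110001100001011 ; hops seen [H2,H1,H2,H3] ; pick H3
  Q 185.131.99.9: descend 101110011000001101100011000010 ; hops seen [H2,H1] ; pick H1
  + 239.202.216.0/24 (H3) depth=24
  + 103.178.108.0/24 (H3) depth=24
  Q 60.84.207.253: descend 0 ; hops seen [H2] ; pick H2
  + 103.178.108.50/32 (H0) depth=32
  Q 162.9.198.39: descend 101 ; hops seen [H2] ; pick H2
  + 128.0.0.0/2 (H1) depth=2
  Q 185.131.99.11: descend 10111001100000110110001100001011 ; hops seen [H2,H1,H1,H2,H3] ; pick H3
  + 185.131.99.0/28 (H3) depth=28
  Q 103.178.108.43: descend 011001111011001001101100001 ; hops seen [H2,H3] ; pick H3
  + 185.131.96.0/20 (H1) depth=20
  + 128.12.32.0/24 (H0) depth=24

== LOOKUPS ==
["no-route","H1","H3","H0","H1","H1","H2","H2","H0","H3","H1","H2","H2","H3","H3"]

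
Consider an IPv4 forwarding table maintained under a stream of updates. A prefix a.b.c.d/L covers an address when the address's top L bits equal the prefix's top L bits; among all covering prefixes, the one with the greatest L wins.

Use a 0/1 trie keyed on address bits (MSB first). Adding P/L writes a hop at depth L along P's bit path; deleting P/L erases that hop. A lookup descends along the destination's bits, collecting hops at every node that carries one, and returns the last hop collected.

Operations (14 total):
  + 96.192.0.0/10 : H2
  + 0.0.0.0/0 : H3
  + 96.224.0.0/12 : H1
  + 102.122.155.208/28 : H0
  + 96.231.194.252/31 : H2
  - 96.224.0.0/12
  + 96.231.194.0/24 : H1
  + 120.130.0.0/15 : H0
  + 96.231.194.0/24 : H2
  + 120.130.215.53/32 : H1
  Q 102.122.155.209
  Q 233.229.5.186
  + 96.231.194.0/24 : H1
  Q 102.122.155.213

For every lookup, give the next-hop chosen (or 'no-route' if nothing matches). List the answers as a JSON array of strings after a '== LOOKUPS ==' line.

Process each operation:
  + 96.192.0.0/10 (H2) depth=10
  + 0.0.0.0/0 (H3) depth=0
  + 96.224.0.0/12 (H1) depth=12
  + 102.122.155.208/28 (H0) depth=28
  + 96.231.194.252/31 (H2) depth=31
  - 96.224.0.0/12 clear@12
  + 96.231.194.0/24 (H1) depth=24
  + 120.130.0.0/15 (H0) depth=15
  + 96.231.194.0/24 (H2) depth=24
  + 120.130.215.53/32 (H1) depth=32
  ? 102.122.155.209  path d0:H3→d1:-→d2:-→d3:-→d4:-→d5:-→d6:-→d7:-→d8:-→d9:-→d10:-→d11:-→d12:-→d13:-→d14:-→d15:-→d16:-→d17:-→d18:-→d19:-→d20:-→d21:-→d22:-→d23:-→d24:-→d25:-→d26:-→d27:-→d28:H0  best=H0
  ? 233.229.5.186  path d0:H3  best=H3
  + 96.231.194.0/24 (H1) depth=24
  ? 102.122.155.213  path d0:H3→d1:-→d2:-→d3:-→d4:-→d5:-→d6:-→d7:-→d8:-→d9:-→d10:-→d11:-→d12:-→d13:-→d14:-→d15:-→d16:-→d17:-→d18:-→d19:-→d20:-→d21:-→d22:-→d23:-→d24:-→d25:-→d26:-→d27:-→d28:H0  best=H0

== LOOKUPS ==
["H0","H3","H0"]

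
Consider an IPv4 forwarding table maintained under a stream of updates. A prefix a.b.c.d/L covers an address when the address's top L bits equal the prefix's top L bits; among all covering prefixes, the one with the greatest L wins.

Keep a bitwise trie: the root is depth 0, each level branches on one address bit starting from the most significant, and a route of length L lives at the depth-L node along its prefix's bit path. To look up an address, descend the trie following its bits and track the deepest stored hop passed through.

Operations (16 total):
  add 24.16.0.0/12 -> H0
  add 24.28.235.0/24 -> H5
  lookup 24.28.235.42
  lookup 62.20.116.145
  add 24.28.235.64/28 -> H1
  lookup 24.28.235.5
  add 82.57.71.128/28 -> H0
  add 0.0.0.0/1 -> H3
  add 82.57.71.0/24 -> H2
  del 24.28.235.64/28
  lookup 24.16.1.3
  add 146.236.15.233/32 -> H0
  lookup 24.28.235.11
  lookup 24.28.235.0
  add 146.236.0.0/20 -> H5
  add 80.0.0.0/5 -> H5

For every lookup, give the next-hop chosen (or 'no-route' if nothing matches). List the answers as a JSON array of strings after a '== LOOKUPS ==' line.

Process each operation:
  add 24.16.0.0/12 -> H0 at depth 12
  add 24.28.235.0/24 -> H5 at depth 24
  Q 24.28.235.42: descend 000110000001110011101011 ; hops seen [H0,H5] ; pick H5
  Q 62.20.116.145: descend 00 ; hops seen [∅] ; pick no-route
  add 24.28.235.64/28 -> H1 at depth 28
  Q 24.28.235.5: descend 0001100000011100111010110 ; hops seen [H0,H5] ; pick H5
  add 82.57.71.128/28 -> H0 at depth 28
  add 0.0.0.0/1 -> H3 at depth 1
  add 82.57.71.0/24 -> H2 at depth 24
  del 24.28.235.64/28 (clear depth 28)
  Q 24.16.1.3: descend 000110000001 ; hops seen [H3,H0] ; pick H0
  add 146.236.15.233/32 -> H0 at depth 32
  Q 24.28.235.11: descend 0001100000011100111010110 ; hops seen [H3,H0,H5] ; pick H5
  Q 24.28.235.0: descend 0001100000011100111010110 ; hops seen [H3,H0,H5] ; pick H5
  add 146.236.0.0/20 -> H5 at depth 20
  add 80.0.0.0/5 -> H5 at depth 5

== LOOKUPS ==
["H5","no-route","H5","H0","H5","H5"]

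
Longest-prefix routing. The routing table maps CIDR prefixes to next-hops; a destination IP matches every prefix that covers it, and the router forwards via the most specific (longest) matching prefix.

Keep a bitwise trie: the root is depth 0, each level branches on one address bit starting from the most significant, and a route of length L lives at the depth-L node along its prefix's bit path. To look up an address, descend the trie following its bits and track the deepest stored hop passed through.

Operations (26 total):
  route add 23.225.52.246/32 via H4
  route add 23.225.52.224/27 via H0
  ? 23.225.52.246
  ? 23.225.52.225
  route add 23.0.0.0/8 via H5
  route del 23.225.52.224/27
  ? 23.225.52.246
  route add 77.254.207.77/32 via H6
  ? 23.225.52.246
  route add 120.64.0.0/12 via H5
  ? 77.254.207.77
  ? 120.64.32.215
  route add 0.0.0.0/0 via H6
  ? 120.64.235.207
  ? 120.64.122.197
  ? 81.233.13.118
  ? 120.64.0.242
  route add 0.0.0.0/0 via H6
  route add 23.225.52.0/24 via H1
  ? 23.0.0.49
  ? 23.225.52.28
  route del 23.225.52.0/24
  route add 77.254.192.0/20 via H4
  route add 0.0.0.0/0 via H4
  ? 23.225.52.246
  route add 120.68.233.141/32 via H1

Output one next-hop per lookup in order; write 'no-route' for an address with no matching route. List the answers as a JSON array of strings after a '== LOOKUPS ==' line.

Trace:
  add 23.225.52.246/32 -> H4 at depth 32
  add 23.225.52.224/27 -> H0 at depth 27
  lookup 23.225.52.246: bits 00010111111000010011010011110110 walk d0:-→d1:-→d2:-→d3:-→d4:-→d5:-→d6:-→d7:-→d8:-→d9:-→d10:-→d11:-→d12:-→d13:-→d14:-→d15:-→d16:-→d17:-→d18:-→d19:-→d20:-→d21:-→d22:-→d23:-→d24:-→d25:-→d26:-→d27:H0→d28:-→d29:-→d30:-→d31:-→d32:H4 -> H4
  lookup 23.225.52.225: bits 000101111110000100110100111 walk d0:-→d1:-→d2:-→d3:-→d4:-→d5:-→d6:-→d7:-→d8:-→d9:-→d10:-→d11:-→d12:-→d13:-→d14:-→d15:-→d16:-→d17:-→d18:-→d19:-→d20:-→d21:-→d22:-→d23:-→d24:-→d25:-→d26:-→d27:H0 -> H0
  add 23.0.0.0/8 -> H5 at depth 8
  - 23.225.52.224/27 clear@27
  lookup 23.225.52.246: bits 00010111111000010011010011110110 walk d0:-→d1:-→d2:-→d3:-→d4:-→d5:-→d6:-→d7:-→d8:H5→d9:-→d10:-→d11:-→d12:-→d13:-→d14:-→d15:-→d16:-→d17:-→d18:-→d19:-→d20:-→d21:-→d22:-→d23:-→d24:-→d25:-→d26:-→d27:-→d28:-→d29:-→d30:-→d31:-→d32:H4 -> H4
  add 77.254.207.77/32 -> H6 at depth 32
  lookup 23.225.52.246: bits 00010111111000010011010011110110 walk d0:-→d1:-→d2:-→d3:-→d4:-→d5:-→d6:-→d7:-→d8:H5→d9:-→d10:-→d11:-→d12:-→d13:-→d14:-→d15:-→d16:-→d17:-→d18:-→d19:-→d20:-→d21:-→d22:-→d23:-→d24:-→d25:-→d26:-→d27:-→d28:-→d29:-→d30:-→d31:-→d32:H4 -> H4
  add 120.64.0.0/12 -> H5 at depth 12
  lookup 77.254.207.77: bits 01001101111111101100111101001101 walk d0:-→d1:-→d2:-→d3:-→d4:-→d5:-→d6:-→d7:-→d8:-→d9:-→d10:-→d11:-→d12:-→d13:-→d14:-→d15:-→d16:-→d17:-→d18:-→d19:-→d20:-→d21:-→d22:-→d23:-→d24:-→d25:-→d26:-→d27:-→d28:-→d29:-→d30:-→d31:-→d32:H6 -> H6
  lookup 120.64.32.215: bits 011110000100 walk d0:-→d1:-→d2:-→d3:-→d4:-→d5:-→d6:-→d7:-→d8:-→d9:-→d10:-→d11:-→d12:H5 -> H5
  add 0.0.0.0/0 -> H6 at depth 0
  lookup 120.64.235.207: bits 011110000100 walk d0:H6→d1:-→d2:-→d3:-→d4:-→d5:-→d6:-→d7:-→d8:-→d9:-→d10:-→d11:-→d12:H5 -> H5
  lookup 120.64.122.197: bits 011110000100 walk d0:H6→d1:-→d2:-→d3:-→d4:-→d5:-→d6:-→d7:-→d8:-→d9:-→d10:-→d11:-→d12:H5 -> H5
  lookup 81.233.13.118: bits 010 walk d0:H6→d1:-→d2:-→d3:- -> H6
  lookup 120.64.0.242: bits 011110000100 walk d0:H6→d1:-→d2:-→d3:-→d4:-→d5:-→d6:-→d7:-→d8:-→d9:-→d10:-→d11:-→d12:H5 -> H5
  add 0.0.0.0/0 -> H6 at depth 0
  add 23.225.52.0/24 -> H1 at depth 24
  lookup 23.0.0.49: bits 00010111 walk d0:H6→d1:-→d2:-→d3:-→d4:-→d5:-→d6:-→d7:-→d8:H5 -> H5
  lookup 23.225.52.28: bits 000101111110000100110100 walk d0:H6→d1:-→d2:-→d3:-→d4:-→d5:-→d6:-→d7:-→d8:H5→d9:-→d10:-→d11:-→d12:-→d13:-→d14:-→d15:-→d16:-→d17:-→d18:-→d19:-→d20:-→d21:-→d22:-→d23:-→d24:H1 -> H1
  - 23.225.52.0/24 clear@24
  add 77.254.192.0/20 -> H4 at depth 20
  add 0.0.0.0/0 -> H4 at depth 0
  lookup 23.225.52.246: bits 00010111111000010011010011110110 walk d0:H4→d1:-→d2:-→d3:-→d4:-→d5:-→d6:-→d7:-→d8:H5→d9:-→d10:-→d11:-→d12:-→d13:-→d14:-→d15:-→d16:-→d17:-→d18:-→d19:-→d20:-→d21:-→d22:-→d23:-→d24:-→d25:-→d26:-→d27:-→d28:-→d29:-→d30:-→d31:-→d32:H4 -> H4
  add 120.68.233.141/32 -> H1 at depth 32

== LOOKUPS ==
["H4","H0","H4","H4","H6","H5","H5","H5","H6","H5","H5","H1","H4"]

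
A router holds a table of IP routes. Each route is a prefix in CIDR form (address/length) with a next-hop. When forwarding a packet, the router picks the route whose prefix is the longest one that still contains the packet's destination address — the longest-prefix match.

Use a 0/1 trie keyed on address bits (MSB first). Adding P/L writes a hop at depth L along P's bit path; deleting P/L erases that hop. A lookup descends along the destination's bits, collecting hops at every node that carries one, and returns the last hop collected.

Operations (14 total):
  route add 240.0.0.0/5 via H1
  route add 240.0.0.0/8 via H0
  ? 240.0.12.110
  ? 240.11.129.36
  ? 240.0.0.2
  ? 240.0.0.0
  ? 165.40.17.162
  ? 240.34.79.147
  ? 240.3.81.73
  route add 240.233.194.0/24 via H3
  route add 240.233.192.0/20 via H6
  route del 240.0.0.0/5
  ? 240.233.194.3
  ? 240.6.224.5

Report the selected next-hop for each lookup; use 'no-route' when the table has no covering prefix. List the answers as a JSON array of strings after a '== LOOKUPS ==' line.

Apply in order:
  add 240.0.0.0/5 -> H1 at depth 5
  add 240.0.0.0/8 -> H0 at depth 8
  ? 240.0.12.110  path d0:-→d1:-→d2:-→d3:-→d4:-→d5:H1→d6:-→d7:-→d8:H0  best=H0
  ? 240.11.129.36  path d0:-→d1:-→d2:-→d3:-→d4:-→d5:H1→d6:-→d7:-→d8:H0  best=H0
  ? 240.0.0.2  path d0:-→d1:-→d2:-→d3:-→d4:-→d5:H1→d6:-→d7:-→d8:H0  best=H0
  ? 240.0.0.0  path d0:-→d1:-→d2:-→d3:-→d4:-→d5:H1→d6:-→d7:-→d8:H0  best=H0
  ? 165.40.17.162  path d0:-→d1:-  best=no-route
  ? 240.34.79.147  path d0:-→d1:-→d2:-→d3:-→d4:-→d5:H1→d6:-→d7:-→d8:H0  best=H0
  ? 240.3.81.73  path d0:-→d1:-→d2:-→d3:-→d4:-→d5:H1→d6:-→d7:-→d8:H0  best=H0
  add 240.233.194.0/24 -> H3 at depth 24
  add 240.233.192.0/20 -> H6 at depth 20
  del 240.0.0.0/5 (clear depth 5)
  ? 240.233.194.3  path d0:-→d1:-→d2:-→d3:-→d4:-→d5:-→d6:-→d7:-→d8:H0→d9:-→d10:-→d11:-→d12:-→d13:-→d14:-→d15:-→d16:-→d17:-→d18:-→d19:-→d20:H6→d21:-→d22:-→d23:-→d24:H3  best=H3
  ? 240.6.224.5  path d0:-→d1:-→d2:-→d3:-→d4:-→d5:-→d6:-→d7:-→d8:H0  best=H0

== LOOKUPS ==
["H0","H0","H0","H0","no-route","H0","H0","H3","H0"]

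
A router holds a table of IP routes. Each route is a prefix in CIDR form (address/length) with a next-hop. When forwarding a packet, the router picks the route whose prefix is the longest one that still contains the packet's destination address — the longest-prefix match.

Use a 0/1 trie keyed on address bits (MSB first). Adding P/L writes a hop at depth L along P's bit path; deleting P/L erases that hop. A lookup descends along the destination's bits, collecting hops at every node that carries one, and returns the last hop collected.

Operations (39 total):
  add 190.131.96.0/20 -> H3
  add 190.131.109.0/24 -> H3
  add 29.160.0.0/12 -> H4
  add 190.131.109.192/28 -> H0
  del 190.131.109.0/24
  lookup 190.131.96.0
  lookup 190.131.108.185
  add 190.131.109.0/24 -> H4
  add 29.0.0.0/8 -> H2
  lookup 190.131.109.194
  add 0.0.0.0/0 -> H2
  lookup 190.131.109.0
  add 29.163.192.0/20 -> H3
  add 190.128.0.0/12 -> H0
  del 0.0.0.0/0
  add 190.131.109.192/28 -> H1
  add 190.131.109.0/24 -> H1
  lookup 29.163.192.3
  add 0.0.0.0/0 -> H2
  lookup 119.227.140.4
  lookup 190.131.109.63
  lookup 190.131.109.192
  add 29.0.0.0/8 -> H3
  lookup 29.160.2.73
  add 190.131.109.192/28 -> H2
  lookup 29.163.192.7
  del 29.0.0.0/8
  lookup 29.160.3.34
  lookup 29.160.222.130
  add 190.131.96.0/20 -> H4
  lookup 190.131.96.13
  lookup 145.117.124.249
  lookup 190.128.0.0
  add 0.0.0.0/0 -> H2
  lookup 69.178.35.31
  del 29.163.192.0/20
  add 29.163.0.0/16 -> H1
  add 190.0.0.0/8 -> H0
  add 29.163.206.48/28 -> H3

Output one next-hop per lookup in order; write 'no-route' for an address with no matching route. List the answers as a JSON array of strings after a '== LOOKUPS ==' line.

Process each operation:
  add 190.131.96.0/20 -> H3 at depth 20
  add 190.131.109.0/24 -> H3 at depth 24
  add 29.160.0.0/12 -> H4 at depth 12
  add 190.131.109.192/28 -> H0 at depth 28
  del 190.131.109.0/24 (clear depth 24)
  Q 190.131.96.0: descend 10111110100000110110 ; hops seen [H3] ; pick H3
  Q 190.131.108.185: descend 10111110100000110110110 ; hops seen [H3] ; pick H3
  add 190.131.109.0/24 -> H4 at depth 24
  add 29.0.0.0/8 -> H2 at depth 8
  Q 190.131.109.194: descend 1011111010000011011011011100 ; hops seen [H3,H4,H0] ; pick H0
  add 0.0.0.0/0 -> H2 at depth 0
  Q 190.131.109.0: descend 101111101000001101101101 ; hops seen [H2,H3,H4] ; pick H4
  add 29.163.192.0/20 -> H3 at depth 20
  add 190.128.0.0/12 -> H0 at depth 12
  del 0.0.0.0/0 (clear depth 0)
  add 190.131.109.192/28 -> H1 at depth 28
  add 190.131.109.0/24 -> H1 at depth 24
  Q 29.163.192.3: descend 00011101101000111100 ; hops seen [H2,H4,H3] ; pick H3
  add 0.0.0.0/0 -> H2 at depth 0
  Q 119.227.140.4: descend 0 ; hops seen [H2] ; pick H2
  Q 190.131.109.63: descend 101111101000001101101101 ; hops seen [H2,H0,H3,H1] ; pick H1
  Q 190.131.109.192: descend 1011111010000011011011011100 ; hops seen [H2,H0,H3,H1,H1] ; pick H1
  add 29.0.0.0/8 -> H3 at depth 8
  Q 29.160.2.73: descend 00011101101000 ; hops seen [H2,H3,H4] ; pick H4
  add 190.131.109.192/28 -> H2 at depth 28
  Q 29.163.192.7: descend 00011101101000111100 ; hops seen [H2,H3,H4,H3] ; pick H3
  del 29.0.0.0/8 (clear depth 8)
  Q 29.160.3.34: descend 00011101101000 ; hops seen [H2,H4] ; pick H4
  Q 29.160.222.130: descend 00011101101000 ; hops seen [H2,H4] ; pick H4
  add 190.131.96.0/20 -> H4 at depth 20
  Q 190.131.96.13: descend 10111110100000110110 ; hops seen [H2,H0,H4] ; pick H4
  Q 145.117.124.249: descend 10 ; hops seen [H2] ; pick H2
  Q 190.128.0.0: descend 10111110100000 ; hops seen [H2,H0] ; pick H0
  add 0.0.0.0/0 -> H2 at depth 0
  Q 69.178.35.31: descend 0 ; hops seen [H2] ; pick H2
  del 29.163.192.0/20 (clear depth 20)
  add 29.163.0.0/16 -> H1 at depth 16
  add 190.0.0.0/8 -> H0 at depth 8
  add 29.163.206.48/28 -> H3 at depth 28

== LOOKUPS ==
["H3","H3","H0","H4","H3","H2","H1","H1","H4","H3","H4","H4","H4","H2","H0","H2"]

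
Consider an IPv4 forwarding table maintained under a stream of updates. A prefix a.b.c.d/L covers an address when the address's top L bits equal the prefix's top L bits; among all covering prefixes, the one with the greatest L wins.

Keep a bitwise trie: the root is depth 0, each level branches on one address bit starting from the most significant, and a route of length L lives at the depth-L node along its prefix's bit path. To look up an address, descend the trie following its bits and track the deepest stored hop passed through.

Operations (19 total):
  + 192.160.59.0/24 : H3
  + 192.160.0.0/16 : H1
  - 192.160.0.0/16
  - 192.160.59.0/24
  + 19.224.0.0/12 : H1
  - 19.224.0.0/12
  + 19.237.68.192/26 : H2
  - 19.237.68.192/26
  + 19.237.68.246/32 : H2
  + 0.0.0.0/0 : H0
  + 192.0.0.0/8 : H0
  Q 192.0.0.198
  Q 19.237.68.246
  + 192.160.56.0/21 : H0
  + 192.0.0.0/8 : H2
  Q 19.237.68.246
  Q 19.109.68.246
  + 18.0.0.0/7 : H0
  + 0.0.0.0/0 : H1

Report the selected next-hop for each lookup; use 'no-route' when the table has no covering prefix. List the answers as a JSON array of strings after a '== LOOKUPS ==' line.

Trace:
  add 192.160.59.0/24 -> H3 at depth 24
  add 192.160.0.0/16 -> H1 at depth 16
  - 192.160.0.0/16 clear@16
  - 192.160.59.0/24 clear@24
  add 19.224.0.0/12 -> H1 at depth 12
  - 19.224.0.0/12 clear@12
  add 19.237.68.192/26 -> H2 at depth 26
  - 19.237.68.192/26 clear@26
  add 19.237.68.246/32 -> H2 at depth 32
  add 0.0.0.0/0 -> H0 at depth 0
  add 192.0.0.0/8 -> H0 at depth 8
  Q 192.0.0.198: descend 11000000 ; hops seen [H0,H0] ; pick H0
  Q 19.237.68.246: descend 00010011111011010100010011110110 ; hops seen [H0,H2] ; pick H2
  add 192.160.56.0/21 -> H0 at depth 21
  add 192.0.0.0/8 -> H2 at depth 8
  Q 19.237.68.246: descend 00010011111011010100010011110110 ; hops seen [H0,H2] ; pick H2
  Q 19.109.68.246: descend 00010011 ; hops seen [H0] ; pick H0
  add 18.0.0.0/7 -> H0 at depth 7
  add 0.0.0.0/0 -> H1 at depth 0

== LOOKUPS ==
["H0","H2","H2","H0"]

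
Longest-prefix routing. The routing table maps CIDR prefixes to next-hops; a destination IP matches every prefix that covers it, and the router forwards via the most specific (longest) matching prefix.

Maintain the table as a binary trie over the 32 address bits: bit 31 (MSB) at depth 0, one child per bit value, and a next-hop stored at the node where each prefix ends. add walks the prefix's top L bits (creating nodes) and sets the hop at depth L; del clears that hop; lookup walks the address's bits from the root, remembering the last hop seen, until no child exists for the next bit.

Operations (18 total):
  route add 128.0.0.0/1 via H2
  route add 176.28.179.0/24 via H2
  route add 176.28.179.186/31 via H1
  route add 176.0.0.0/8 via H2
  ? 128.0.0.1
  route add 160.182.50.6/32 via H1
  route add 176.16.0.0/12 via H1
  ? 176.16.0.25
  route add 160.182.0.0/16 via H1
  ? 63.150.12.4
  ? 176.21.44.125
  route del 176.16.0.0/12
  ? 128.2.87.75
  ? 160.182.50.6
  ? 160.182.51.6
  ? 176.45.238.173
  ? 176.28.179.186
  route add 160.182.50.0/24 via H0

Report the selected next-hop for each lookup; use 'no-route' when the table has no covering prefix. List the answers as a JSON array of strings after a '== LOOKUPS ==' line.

Process each operation:
  + 128.0.0.0/1 (H2) depth=1
  + 176.28.179.0/24 (H2) depth=24
  + 176.28.179.186/31 (H1) depth=31
  + 176.0.0.0/8 (H2) depth=8
  ? 128.0.0.1  path d0:-→d1:H2→d2:-  best=H2
  + 160.182.50.6/32 (H1) depth=32
  + 176.16.0.0/12 (H1) depth=12
  ? 176.16.0.25  path d0:-→d1:H2→d2:-→d3:-→d4:-→d5:-→d6:-→d7:-→d8:H2→d9:-→d10:-→d11:-→d12:H1  best=H1
  + 160.182.0.0/16 (H1) depth=16
  ? 63.150.12.4  path d0:-  best=no-route
  ? 176.21.44.125  path d0:-→d1:H2→d2:-→d3:-→d4:-→d5:-→d6:-→d7:-→d8:H2→d9:-→d10:-→d11:-→d12:H1  best=H1
  - 176.16.0.0/12 clear@12
  ? 128.2.87.75  path d0:-→d1:H2→d2:-  best=H2
  ? 160.182.50.6  path d0:-→d1:H2→d2:-→d3:-→d4:-→d5:-→d6:-→d7:-→d8:-→d9:-→d10:-→d11:-→d12:-→d13:-→d14:-→d15:-→d16:H1→d17:-→d18:-→d19:-→d20:-→d21:-→d22:-→d23:-→d24:-→d25:-→d26:-→d27:-→d28:-→d29:-→d30:-→d31:-→d32:H1  best=H1
  ? 160.182.51.6  path d0:-→d1:H2→d2:-→d3:-→d4:-→d5:-→d6:-→d7:-→d8:-→d9:-→d10:-→d11:-→d12:-→d13:-→d14:-→d15:-→d16:H1→d17:-→d18:-→d19:-→d20:-→d21:-→d22:-→d23:-  best=H1
  ? 176.45.238.173  path d0:-→d1:H2→d2:-→d3:-→d4:-→d5:-→d6:-→d7:-→d8:H2→d9:-→d10:-  best=H2
  ? 176.28.179.186  path d0:-→d1:H2→d2:-→d3:-→d4:-→d5:-→d6:-→d7:-→d8:H2→d9:-→d10:-→d11:-→d12:-→d13:-→d14:-→d15:-→d16:-→d17:-→d18:-→d19:-→d20:-→d21:-→d22:-→d23:-→d24:H2→d25:-→d26:-→d27:-→d28:-→d29:-→d30:-→d31:H1  best=H1
  + 160.182.50.0/24 (H0) depth=24

== LOOKUPS ==
["H2","H1","no-route","H1","H2","H1","H1","H2","H1"]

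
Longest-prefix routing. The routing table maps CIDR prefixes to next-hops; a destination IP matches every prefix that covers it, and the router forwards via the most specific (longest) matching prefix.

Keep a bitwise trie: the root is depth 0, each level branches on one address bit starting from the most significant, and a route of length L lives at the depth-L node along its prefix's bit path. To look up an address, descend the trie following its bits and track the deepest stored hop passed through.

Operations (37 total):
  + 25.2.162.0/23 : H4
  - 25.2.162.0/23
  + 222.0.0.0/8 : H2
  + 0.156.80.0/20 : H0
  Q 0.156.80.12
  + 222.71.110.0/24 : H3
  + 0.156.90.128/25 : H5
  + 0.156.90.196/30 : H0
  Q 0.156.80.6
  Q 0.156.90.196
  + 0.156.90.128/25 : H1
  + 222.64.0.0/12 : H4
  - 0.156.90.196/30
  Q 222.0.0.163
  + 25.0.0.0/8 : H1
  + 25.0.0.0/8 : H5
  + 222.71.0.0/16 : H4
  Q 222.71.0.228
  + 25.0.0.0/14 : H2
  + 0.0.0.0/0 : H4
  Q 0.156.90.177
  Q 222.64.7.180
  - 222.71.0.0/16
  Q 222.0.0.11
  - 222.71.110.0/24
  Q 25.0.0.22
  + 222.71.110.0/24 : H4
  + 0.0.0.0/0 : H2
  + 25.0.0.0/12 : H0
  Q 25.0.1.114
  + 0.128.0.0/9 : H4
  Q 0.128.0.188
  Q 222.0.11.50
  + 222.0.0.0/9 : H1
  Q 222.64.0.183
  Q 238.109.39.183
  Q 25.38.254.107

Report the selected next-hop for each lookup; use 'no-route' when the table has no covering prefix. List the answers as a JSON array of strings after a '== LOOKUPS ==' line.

Trace:
  add 25.2.162.0/23 -> H4 at depth 23
  del 25.2.162.0/23 (clear depth 23)
  add 222.0.0.0/8 -> H2 at depth 8
  add 0.156.80.0/20 -> H0 at depth 20
  ? 0.156.80.12  path d0:-→d1:-→d2:-→d3:-→d4:-→d5:-→d6:-→d7:-→d8:-→d9:-→d10:-→d11:-→d12:-→d13:-→d14:-→d15:-→d16:-→d17:-→d18:-→d19:-→d20:H0  best=H0
  add 222.71.110.0/24 -> H3 at depth 24
  add 0.156.90.128/25 -> H5 at depth 25
  add 0.156.90.196/30 -> H0 at depth 30
  ? 0.156.80.6  path d0:-→d1:-→d2:-→d3:-→d4:-→d5:-→d6:-→d7:-→d8:-→d9:-→d10:-→d11:-→d12:-→d13:-→d14:-→d15:-→d16:-→d17:-→d18:-→d19:-→d20:H0  best=H0
  ? 0.156.90.196  path d0:-→d1:-→d2:-→d3:-→d4:-→d5:-→d6:-→d7:-→d8:-→d9:-→d10:-→d11:-→d12:-→d13:-→d14:-→d15:-→d16:-→d17:-→d18:-→d19:-→d20:H0→d21:-→d22:-→d23:-→d24:-→d25:H5→d26:-→d27:-→d28:-→d29:-→d30:H0  best=H0
  add 0.156.90.128/25 -> H1 at depth 25
  add 222.64.0.0/12 -> H4 at depth 12
  del 0.156.90.196/30 (clear depth 30)
  ? 222.0.0.163  path d0:-→d1:-→d2:-→d3:-→d4:-→d5:-→d6:-→d7:-→d8:H2→d9:-  best=H2
  add 25.0.0.0/8 -> H1 at depth 8
  add 25.0.0.0/8 -> H5 at depth 8
  add 222.71.0.0/16 -> H4 at depth 16
  ? 222.71.0.228  path d0:-→d1:-→d2:-→d3:-→d4:-→d5:-→d6:-→d7:-→d8:H2→d9:-→d10:-→d11:-→d12:H4→d13:-→d14:-→d15:-→d16:H4→d17:-  best=H4
  add 25.0.0.0/14 -> H2 at depth 14
  add 0.0.0.0/0 -> H4 at depth 0
  ? 0.156.90.177  path d0:H4→d1:-→d2:-→d3:-→d4:-→d5:-→d6:-→d7:-→d8:-→d9:-→d10:-→d11:-→d12:-→d13:-→d14:-→d15:-→d16:-→d17:-→d18:-→d19:-→d20:H0→d21:-→d22:-→d23:-→d24:-→d25:H1  best=H1
  ? 222.64.7.180  path d0:H4→d1:-→d2:-→d3:-→d4:-→d5:-→d6:-→d7:-→d8:H2→d9:-→d10:-→d11:-→d12:H4→d13:-  best=H4
  del 222.71.0.0/16 (clear depth 16)
  ? 222.0.0.11  path d0:H4→d1:-→d2:-→d3:-→d4:-→d5:-→d6:-→d7:-→d8:H2→d9:-  best=H2
  del 222.71.110.0/24 (clear depth 24)
  ? 25.0.0.22  path d0:H4→d1:-→d2:-→d3:-→d4:-→d5:-→d6:-→d7:-→d8:H5→d9:-→d10:-→d11:-→d12:-→d13:-→d14:H2  best=H2
  add 222.71.110.0/24 -> H4 at depth 24
  add 0.0.0.0/0 -> H2 at depth 0
  add 25.0.0.0/12 -> H0 at depth 12
  ? 25.0.1.114  path d0:H2→d1:-→d2:-→d3:-→d4:-→d5:-→d6:-→d7:-→d8:H5→d9:-→d10:-→d11:-→d12:H0→d13:-→d14:H2  best=H2
  add 0.128.0.0/9 -> H4 at depth 9
  ? 0.128.0.188  path d0:H2→d1:-→d2:-→d3:-→d4:-→d5:-→d6:-→d7:-→d8:-→d9:H4→d10:-→d11:-  best=H4
  ? 222.0.11.50  path d0:H2→d1:-→d2:-→d3:-→d4:-→d5:-→d6:-→d7:-→d8:H2→d9:-  best=H2
  add 222.0.0.0/9 -> H1 at depth 9
  ? 222.64.0.183  path d0:H2→d1:-→d2:-→d3:-→d4:-→d5:-→d6:-→d7:-→d8:H2→d9:H1→d10:-→d11:-→d12:H4→d13:-  best=H4
  ? 238.109.39.183  path d0:H2→d1:-→d2:-  best=H2
  ? 25.38.254.107  path d0:H2→d1:-→d2:-→d3:-→d4:-→d5:-→d6:-→d7:-→d8:H5→d9:-→d10:-  best=H5

== LOOKUPS ==
["H0","H0","H0","H2","H4","H1","H4","H2","H2","H2","H4","H2","H4","H2","H5"]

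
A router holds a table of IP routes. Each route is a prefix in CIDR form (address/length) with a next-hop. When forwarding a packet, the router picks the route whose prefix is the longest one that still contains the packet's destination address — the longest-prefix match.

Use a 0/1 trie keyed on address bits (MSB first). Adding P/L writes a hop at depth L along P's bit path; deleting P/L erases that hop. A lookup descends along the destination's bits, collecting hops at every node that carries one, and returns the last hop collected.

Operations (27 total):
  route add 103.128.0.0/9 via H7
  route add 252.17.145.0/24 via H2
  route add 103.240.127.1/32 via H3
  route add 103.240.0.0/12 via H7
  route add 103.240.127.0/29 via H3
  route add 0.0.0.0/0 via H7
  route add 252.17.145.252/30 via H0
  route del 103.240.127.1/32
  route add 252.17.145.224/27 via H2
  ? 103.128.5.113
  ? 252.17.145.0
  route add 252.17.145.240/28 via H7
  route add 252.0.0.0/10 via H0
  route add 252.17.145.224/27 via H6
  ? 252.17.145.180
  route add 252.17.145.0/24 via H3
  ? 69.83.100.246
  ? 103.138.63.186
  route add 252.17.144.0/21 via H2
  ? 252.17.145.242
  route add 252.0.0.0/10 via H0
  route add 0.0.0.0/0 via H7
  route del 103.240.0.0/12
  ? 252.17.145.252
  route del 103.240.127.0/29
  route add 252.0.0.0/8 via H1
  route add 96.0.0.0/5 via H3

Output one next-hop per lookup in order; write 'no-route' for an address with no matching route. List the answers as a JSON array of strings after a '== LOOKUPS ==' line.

Process each operation:
  add 103.128.0.0/9 -> H7 at depth 9
  add 252.17.145.0/24 -> H2 at depth 24
  add 103.240.127.1/32 -> H3 at depth 32
  add 103.240.0.0/12 -> H7 at depth 12
  add 103.240.127.0/29 -> H3 at depth 29
  add 0.0.0.0/0 -> H7 at depth 0
  add 252.17.145.252/30 -> H0 at depth 30
  - 103.240.127.1/32 clear@32
  add 252.17.145.224/27 -> H2 at depth 27
  ? 103.128.5.113  path d0:H7→d1:-→d2:-→d3:-→d4:-→d5:-→d6:-→d7:-→d8:-→d9:H7  best=H7
  ? 252.17.145.0  path d0:H7→d1:-→d2:-→d3:-→d4:-→d5:-→d6:-→d7:-→d8:-→d9:-→d10:-→d11:-→d12:-→d13:-→d14:-→d15:-→d16:-→d17:-→d18:-→d19:-→d20:-→d21:-→d22:-→d23:-→d24:H2  best=H2
  add 252.17.145.240/28 -> H7 at depth 28
  add 252.0.0.0/10 -> H0 at depth 10
  add 252.17.145.224/27 -> H6 at depth 27
  ? 252.17.145.180  path d0:H7→d1:-→d2:-→d3:-→d4:-→d5:-→d6:-→d7:-→d8:-→d9:-→d10:H0→d11:-→d12:-→d13:-→d14:-→d15:-→d16:-→d17:-→d18:-→d19:-→d20:-→d21:-→d22:-→d23:-→d24:H2→d25:-  best=H2
  add 252.17.145.0/24 -> H3 at depth 24
  ? 69.83.100.246  path d0:H7→d1:-→d2:-  best=H7
  ? 103.138.63.186  path d0:H7→d1:-→d2:-→d3:-→d4:-→d5:-→d6:-→d7:-→d8:-→d9:H7  best=H7
  add 252.17.144.0/21 -> H2 at depth 21
  ? 252.17.145.242  path d0:H7→d1:-→d2:-→d3:-→d4:-→d5:-→d6:-→d7:-→d8:-→d9:-→d10:H0→d11:-→d12:-→d13:-→d14:-→d15:-→d16:-→d17:-→d18:-→d19:-→d20:-→d21:H2→d22:-→d23:-→d24:H3→d25:-→d26:-→d27:H6→d28:H7  best=H7
  add 252.0.0.0/10 -> H0 at depth 10
  add 0.0.0.0/0 -> H7 at depth 0
  - 103.240.0.0/12 clear@12
  ? 252.17.145.252  path d0:H7→d1:-→d2:-→d3:-→d4:-→d5:-→d6:-→d7:-→d8:-→d9:-→d10:H0→d11:-→d12:-→d13:-→d14:-→d15:-→d16:-→d17:-→d18:-→d19:-→d20:-→d21:H2→d22:-→d23:-→d24:H3→d25:-→d26:-→d27:H6→d28:H7→d29:-→d30:H0  best=H0
  - 103.240.127.0/29 clear@29
  add 252.0.0.0/8 -> H1 at depth 8
  add 96.0.0.0/5 -> H3 at depth 5

== LOOKUPS ==
["H7","H2","H2","H7","H7","H7","H0"]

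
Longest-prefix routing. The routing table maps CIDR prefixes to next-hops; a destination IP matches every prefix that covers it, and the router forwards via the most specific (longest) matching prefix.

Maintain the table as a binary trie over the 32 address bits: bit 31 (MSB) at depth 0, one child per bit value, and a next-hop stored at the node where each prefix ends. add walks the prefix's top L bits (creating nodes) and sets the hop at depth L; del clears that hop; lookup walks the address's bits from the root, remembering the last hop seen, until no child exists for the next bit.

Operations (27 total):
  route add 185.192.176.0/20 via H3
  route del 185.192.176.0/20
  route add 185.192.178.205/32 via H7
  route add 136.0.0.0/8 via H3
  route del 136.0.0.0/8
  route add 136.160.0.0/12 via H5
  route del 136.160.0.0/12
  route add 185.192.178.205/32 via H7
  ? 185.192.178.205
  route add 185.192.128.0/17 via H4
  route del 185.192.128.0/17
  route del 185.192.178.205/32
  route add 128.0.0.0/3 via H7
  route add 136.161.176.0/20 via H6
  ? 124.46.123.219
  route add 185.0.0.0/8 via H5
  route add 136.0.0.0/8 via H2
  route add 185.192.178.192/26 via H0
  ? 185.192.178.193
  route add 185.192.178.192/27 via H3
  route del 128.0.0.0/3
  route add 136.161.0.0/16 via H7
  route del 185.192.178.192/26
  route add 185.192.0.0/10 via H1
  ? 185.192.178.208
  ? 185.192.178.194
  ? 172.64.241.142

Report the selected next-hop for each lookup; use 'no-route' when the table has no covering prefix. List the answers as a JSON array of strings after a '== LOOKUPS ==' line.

Trace:
  add 185.192.176.0/20 -> H3 at depth 20
  del 185.192.176.0/20 (clear depth 20)
  add 185.192.178.205/32 -> H7 at depth 32
  add 136.0.0.0/8 -> H3 at depth 8
  del 136.0.0.0/8 (clear depth 8)
  add 136.160.0.0/12 -> H5 at depth 12
  del 136.160.0.0/12 (clear depth 12)
  add 185.192.178.205/32 -> H7 at depth 32
  lookup 185.192.178.205: bits 10111001110000001011001011001101 walk d0:-→d1:-→d2:-→d3:-→d4:-→d5:-→d6:-→d7:-→d8:-→d9:-→d10:-→d11:-→d12:-→d13:-→d14:-→d15:-→d16:-→d17:-→d18:-→d19:-→d20:-→d21:-→d22:-→d23:-→d24:-→d25:-→d26:-→d27:-→d28:-→d29:-→d30:-→d31:-→d32:H7 -> H7
  add 185.192.128.0/17 -> H4 at depth 17
  del 185.192.128.0/17 (clear depth 17)
  del 185.192.178.205/32 (clear depth 32)
  add 128.0.0.0/3 -> H7 at depth 3
  add 136.161.176.0/20 -> H6 at depth 20
  lookup 124.46.123.219: bits ε walk d0:- -> no-route
  add 185.0.0.0/8 -> H5 at depth 8
  add 136.0.0.0/8 -> H2 at depth 8
  add 185.192.178.192/26 -> H0 at depth 26
  lookup 185.192.178.193: bits 1011100111000000101100101100 walk d0:-→d1:-→d2:-→d3:-→d4:-→d5:-→d6:-→d7:-→d8:H5→d9:-→d10:-→d11:-→d12:-→d13:-→d14:-→d15:-→d16:-→d17:-→d18:-→d19:-→d20:-→d21:-→d22:-→d23:-→d24:-→d25:-→d26:H0→d27:-→d28:- -> H0
  add 185.192.178.192/27 -> H3 at depth 27
  del 128.0.0.0/3 (clear depth 3)
  add 136.161.0.0/16 -> H7 at depth 16
  del 185.192.178.192/26 (clear depth 26)
  add 185.192.0.0/10 -> H1 at depth 10
  lookup 185.192.178.208: bits 101110011100000010110010110 walk d0:-→d1:-→d2:-→d3:-→d4:-→d5:-→d6:-→d7:-→d8:H5→d9:-→d10:H1→d11:-→d12:-→d13:-→d14:-→d15:-→d16:-→d17:-→d18:-→d19:-→d20:-→d21:-→d22:-→d23:-→d24:-→d25:-→d26:-→d27:H3 -> H3
  lookup 185.192.178.194: bits 1011100111000000101100101100 walk d0:-→d1:-→d2:-→d3:-→d4:-→d5:-→d6:-→d7:-→d8:H5→d9:-→d10:H1→d11:-→d12:-→d13:-→d14:-→d15:-→d16:-→d17:-→d18:-→d19:-→d20:-→d21:-→d22:-→d23:-→d24:-→d25:-→d26:-→d27:H3→d28:- -> H3
  lookup 172.64.241.142: bits 101 walk d0:-→d1:-→d2:-→d3:- -> no-route

== LOOKUPS ==
["H7","no-route","H0","H3","H3","no-route"]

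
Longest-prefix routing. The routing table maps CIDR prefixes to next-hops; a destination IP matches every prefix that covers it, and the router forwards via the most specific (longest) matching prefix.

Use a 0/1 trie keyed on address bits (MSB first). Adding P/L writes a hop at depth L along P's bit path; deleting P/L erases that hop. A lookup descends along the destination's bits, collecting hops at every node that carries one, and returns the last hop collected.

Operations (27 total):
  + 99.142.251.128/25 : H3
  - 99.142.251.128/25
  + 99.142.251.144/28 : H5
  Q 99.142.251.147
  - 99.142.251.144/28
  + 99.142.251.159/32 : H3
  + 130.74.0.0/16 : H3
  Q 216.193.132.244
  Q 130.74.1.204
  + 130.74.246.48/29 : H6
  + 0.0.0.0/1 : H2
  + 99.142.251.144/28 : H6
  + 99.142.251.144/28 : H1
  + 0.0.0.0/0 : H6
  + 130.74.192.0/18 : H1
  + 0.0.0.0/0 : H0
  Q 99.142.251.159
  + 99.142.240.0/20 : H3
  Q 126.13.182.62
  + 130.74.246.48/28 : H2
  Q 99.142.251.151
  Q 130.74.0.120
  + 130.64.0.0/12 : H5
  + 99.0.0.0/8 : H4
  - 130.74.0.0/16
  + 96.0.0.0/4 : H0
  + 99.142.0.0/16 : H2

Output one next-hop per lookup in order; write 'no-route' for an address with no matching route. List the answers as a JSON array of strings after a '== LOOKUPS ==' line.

Process each operation:
  add 99.142.251.128/25 -> H3 at depth 25
  del 99.142.251.128/25 (clear depth 25)
  add 99.142.251.144/28 -> H5 at depth 28
  ? 99.142.251.147  path d0:-→d1:-→d2:-→d3:-→d4:-→d5:-→d6:-→d7:-→d8:-→d9:-→d10:-→d11:-→d12:-→d13:-→d14:-→d15:-→d16:-→d17:-→d18:-→d19:-→d20:-→d21:-→d22:-→d23:-→d24:-→d25:-→d26:-→d27:-→d28:H5  best=H5
  del 99.142.251.144/28 (clear depth 28)
  add 99.142.251.159/32 -> H3 at depth 32
  add 130.74.0.0/16 -> H3 at depth 16
  ? 216.193.132.244  path d0:-→d1:-  best=no-route
  ? 130.74.1.204  path d0:-→d1:-→d2:-→d3:-→d4:-→d5:-→d6:-→d7:-→d8:-→d9:-→d10:-→d11:-→d12:-→d13:-→d14:-→d15:-→d16:H3  best=H3
  add 130.74.246.48/29 -> H6 at depth 29
  add 0.0.0.0/1 -> H2 at depth 1
  add 99.142.251.144/28 -> H6 at depth 28
  add 99.142.251.144/28 -> H1 at depth 28
  add 0.0.0.0/0 -> H6 at depth 0
  add 130.74.192.0/18 -> H1 at depth 18
  add 0.0.0.0/0 -> H0 at depth 0
  ? 99.142.251.159  path d0:H0→d1:H2→d2:-→d3:-→d4:-→d5:-→d6:-→d7:-→d8:-→d9:-→d10:-→d11:-→d12:-→d13:-→d14:-→d15:-→d16:-→d17:-→d18:-→d19:-→d20:-→d21:-→d22:-→d23:-→d24:-→d25:-→d26:-→d27:-→d28:H1→d29:-→d30:-→d31:-→d32:H3  best=H3
  add 99.142.240.0/20 -> H3 at depth 20
  ? 126.13.182.62  path d0:H0→d1:H2→d2:-→d3:-  best=H2
  add 130.74.246.48/28 -> H2 at depth 28
  ? 99.142.251.151  path d0:H0→d1:H2→d2:-→d3:-→d4:-→d5:-→d6:-→d7:-→d8:-→d9:-→d10:-→d11:-→d12:-→d13:-→d14:-→d15:-→d16:-→d17:-→d18:-→d19:-→d20:H3→d21:-→d22:-→d23:-→d24:-→d25:-→d26:-→d27:-→d28:H1  best=H1
  ? 130.74.0.120  path d0:H0→d1:-→d2:-→d3:-→d4:-→d5:-→d6:-→d7:-→d8:-→d9:-→d10:-→d11:-→d12:-→d13:-→d14:-→d15:-→d16:H3  best=H3
  add 130.64.0.0/12 -> H5 at depth 12
  add 99.0.0.0/8 -> H4 at depth 8
  del 130.74.0.0/16 (clear depth 16)
  add 96.0.0.0/4 -> H0 at depth 4
  add 99.142.0.0/16 -> H2 at depth 16

== LOOKUPS ==
["H5","no-route","H3","H3","H2","H1","H3"]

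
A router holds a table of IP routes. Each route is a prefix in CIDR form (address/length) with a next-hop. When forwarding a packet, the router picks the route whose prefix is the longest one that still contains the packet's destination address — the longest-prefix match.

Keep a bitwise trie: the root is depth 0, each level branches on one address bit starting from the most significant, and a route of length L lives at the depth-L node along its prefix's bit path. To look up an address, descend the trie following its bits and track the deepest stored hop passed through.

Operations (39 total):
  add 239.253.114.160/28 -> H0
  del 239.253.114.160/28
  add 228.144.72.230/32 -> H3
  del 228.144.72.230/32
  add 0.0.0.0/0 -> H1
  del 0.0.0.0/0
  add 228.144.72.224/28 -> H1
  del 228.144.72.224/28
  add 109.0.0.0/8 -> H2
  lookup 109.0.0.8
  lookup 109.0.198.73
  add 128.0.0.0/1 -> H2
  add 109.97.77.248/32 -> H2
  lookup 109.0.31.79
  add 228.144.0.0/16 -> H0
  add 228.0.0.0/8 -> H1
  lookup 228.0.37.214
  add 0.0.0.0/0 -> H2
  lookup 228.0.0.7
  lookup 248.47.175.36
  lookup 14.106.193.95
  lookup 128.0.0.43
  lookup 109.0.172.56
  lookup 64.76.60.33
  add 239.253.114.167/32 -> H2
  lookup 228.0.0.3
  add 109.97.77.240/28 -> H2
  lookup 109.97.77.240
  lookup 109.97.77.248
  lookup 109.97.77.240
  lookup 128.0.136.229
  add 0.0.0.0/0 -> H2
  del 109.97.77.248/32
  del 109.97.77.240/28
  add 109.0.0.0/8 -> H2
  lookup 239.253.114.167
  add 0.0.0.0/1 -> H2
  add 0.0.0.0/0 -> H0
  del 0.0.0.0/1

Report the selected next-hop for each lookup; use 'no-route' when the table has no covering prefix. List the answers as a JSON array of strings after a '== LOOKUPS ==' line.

Process each operation:
  add 239.253.114.160/28 -> H0 at depth 28
  - 239.253.114.160/28 clear@28
  add 228.144.72.230/32 -> H3 at depth 32
  - 228.144.72.230/32 clear@32
  add 0.0.0.0/0 -> H1 at depth 0
  - 0.0.0.0/0 clear@0
  add 228.144.72.224/28 -> H1 at depth 28
  - 228.144.72.224/28 clear@28
  add 109.0.0.0/8 -> H2 at depth 8
  Q 109.0.0.8: descend 01101101 ; hops seen [H2] ; pick H2
  Q 109.0.198.73: descend 01101101 ; hops seen [H2] ; pick H2
  add 128.0.0.0/1 -> H2 at depth 1
  add 109.97.77.248/32 -> H2 at depth 32
  Q 109.0.31.79: descend 011011010 ; hops seen [H2] ; pick H2
  add 228.144.0.0/16 -> H0 at depth 16
  add 228.0.0.0/8 -> H1 at depth 8
  Q 228.0.37.214: descend 11100100 ; hops seen [H2,H1] ; pick H1
  add 0.0.0.0/0 -> H2 at depth 0
  Q 228.0.0.7: descend 11100100 ; hops seen [H2,H2,H1] ; pick H1
  Q 248.47.175.36: descend 111 ; hops seen [H2,H2] ; pick H2
  Q 14.106.193.95: descend 0 ; hops seen [H2] ; pick H2
  Q 128.0.0.43: descend 1 ; hops seen [H2,H2] ; pick H2
  Q 109.0.172.56: descend 011011010 ; hops seen [H2,H2] ; pick H2
  Q 64.76.60.33: descend 01 ; hops seen [H2] ; pick H2
  add 239.253.114.167/32 -> H2 at depth 32
  Q 228.0.0.3: descend 11100100 ; hops seen [H2,H2,H1] ; pick H1
  add 109.97.77.240/28 -> H2 at depth 28
  Q 109.97.77.240: descend 0110110101100001010011011111 ; hops seen [H2,H2,H2] ; pick H2
  Q 109.97.77.248: descend 01101101011000010100110111111000 ; hops seen [H2,H2,H2,H2] ; pick H2
  Q 109.97.77.240: descend 0110110101100001010011011111 ; hops seen [H2,H2,H2] ; pick H2
  Q 128.0.136.229: descend 1 ; hops seen [H2,H2] ; pick H2
  add 0.0.0.0/0 -> H2 at depth 0
  - 109.97.77.248/32 clear@32
  - 109.97.77.240/28 clear@28
  add 109.0.0.0/8 -> H2 at depth 8
  Q 239.253.114.167: descend 11101111111111010111001010100111 ; hops seen [H2,H2,H2] ; pick H2
  add 0.0.0.0/1 -> H2 at depth 1
  add 0.0.0.0/0 -> H0 at depth 0
  - 0.0.0.0/1 clear@1

== LOOKUPS ==
["H2","H2","H2","H1","H1","H2","H2","H2","H2","H2","H1","H2","H2","H2","H2","H2"]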